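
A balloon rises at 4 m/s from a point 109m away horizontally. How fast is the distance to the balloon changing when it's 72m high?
288√17065/17065 ≈ 2.205 m/s

z² = 109² + y²
z = √(109² + 72²) = √17065
dz/dt = y/z · dy/dt = 72/√17065 · 4 = 288√17065/17065 ≈ 2.205 m/s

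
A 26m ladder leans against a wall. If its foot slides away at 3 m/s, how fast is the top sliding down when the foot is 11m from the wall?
11√555/185 ≈ 1.401 m/s

x² + y² = 26²
2x·dx/dt + 2y·dy/dt = 0
dy/dt = -x/y · dx/dt = -11/√555 · 3 = -11√555/185 m/s
The top is descending at 11√555/185 ≈ 1.401 m/s.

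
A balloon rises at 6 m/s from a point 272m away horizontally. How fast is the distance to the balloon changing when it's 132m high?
198√5713/5713 ≈ 2.62 m/s

z² = 272² + y²
z = √(272² + 132²) = 4√5713
dz/dt = y/z · dy/dt = 132/(4√5713) · 6 = 198√5713/5713 ≈ 2.62 m/s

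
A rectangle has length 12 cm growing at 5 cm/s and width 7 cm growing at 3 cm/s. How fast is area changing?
71 cm²/s

A = lw
dA/dt = w·dl/dt + l·dw/dt = 7·5 + 12·3 = 71 cm²/s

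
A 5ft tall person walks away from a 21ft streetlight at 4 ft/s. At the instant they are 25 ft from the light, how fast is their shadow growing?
5/4 ft/s

By similar triangles: 21/(x+s) = 5/s
Solving: s = 5x/16
ds/dt = 5/16 · dx/dt = 5/16 · 4 = 5/4 ft/s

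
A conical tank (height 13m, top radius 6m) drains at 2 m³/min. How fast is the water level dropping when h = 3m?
169/(162π) ≈ 0.3321 m/min

r/h = 6/13, so r = (6/13)h
V = (1/3)πr²h = (1/3)π((6/13)h)²h = (12/169)πh³
dV/dh = (36/169)πh²
dh/dt = (dV/dt)/(dV/dh) = -2/((36/169)π·3²) = -169/(162π) m/min
The level is dropping at 169/(162π) ≈ 0.3321 m/min.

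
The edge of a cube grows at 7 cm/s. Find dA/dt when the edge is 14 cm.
1176 cm²/s

A = 6s²
dA/dt = 12s · ds/dt = 12·14·7 = 1176 cm²/s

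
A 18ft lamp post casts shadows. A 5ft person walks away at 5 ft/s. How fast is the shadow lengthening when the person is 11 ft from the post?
25/13 ft/s

By similar triangles: 18/(x+s) = 5/s
Solving: s = 5x/13
ds/dt = 5/13 · dx/dt = 5/13 · 5 = 25/13 ft/s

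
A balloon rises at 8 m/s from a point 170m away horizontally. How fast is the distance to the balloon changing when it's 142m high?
284√12266/6133 ≈ 5.129 m/s

z² = 170² + y²
z = √(170² + 142²) = 2√12266
dz/dt = y/z · dy/dt = 142/(2√12266) · 8 = 284√12266/6133 ≈ 5.129 m/s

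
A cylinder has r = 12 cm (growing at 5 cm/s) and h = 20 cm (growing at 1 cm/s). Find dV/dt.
2544π cm³/s

V = πr²h
dV/dt = 2πrh·dr/dt + πr²·dh/dt
= 2π(12)(20)(5) + π(12)²(1)
= 2544π cm³/s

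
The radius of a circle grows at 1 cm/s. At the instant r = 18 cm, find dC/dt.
2π cm/s

C = 2πr
dC/dt = 2π · dr/dt = 2π · 1 = 2π cm/s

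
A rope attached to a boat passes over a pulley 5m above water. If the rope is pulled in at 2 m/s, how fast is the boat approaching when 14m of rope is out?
28√19/57 ≈ 2.141 m/s

rope² = x² + 5²
x = √(14² - 5²) = 3√19
dx/dt = (rope/x) · d(rope)/dt = (14/(3√19)) · (-2) = -28√19/57 m/s
The boat approaches at 28√19/57 ≈ 2.141 m/s.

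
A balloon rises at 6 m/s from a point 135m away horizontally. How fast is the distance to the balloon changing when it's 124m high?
744√33601/33601 ≈ 4.059 m/s

z² = 135² + y²
z = √(135² + 124²) = √33601
dz/dt = y/z · dy/dt = 124/√33601 · 6 = 744√33601/33601 ≈ 4.059 m/s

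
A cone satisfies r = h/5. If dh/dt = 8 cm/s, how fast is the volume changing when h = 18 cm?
2592π/25 cm³/s

V = (1/3)π(h/5)²h = πh³/75
dV/dt = πh²/25 · 8
At h = 18: dV/dt = 2592π/25 cm³/s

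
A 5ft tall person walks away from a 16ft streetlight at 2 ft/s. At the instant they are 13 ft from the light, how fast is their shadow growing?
10/11 ft/s

By similar triangles: 16/(x+s) = 5/s
Solving: s = 5x/11
ds/dt = 5/11 · dx/dt = 5/11 · 2 = 10/11 ft/s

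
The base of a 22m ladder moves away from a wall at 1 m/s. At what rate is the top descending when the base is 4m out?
2√13/39 ≈ 0.1849 m/s

x² + y² = 22²
2x·dx/dt + 2y·dy/dt = 0
dy/dt = -x/y · dx/dt = -4/(6√13) · 1 = -2√13/39 m/s
The top is descending at 2√13/39 ≈ 0.1849 m/s.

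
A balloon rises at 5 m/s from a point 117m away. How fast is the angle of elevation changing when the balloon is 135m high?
0.018331 rad/s

tan(θ) = y/117
sec²(θ) · dθ/dt = (1/117) · dy/dt
dθ/dt = cos²(θ)/117 · 5 = 117/(117² + 135²) · 5
dθ/dt = 0.018331 rad/s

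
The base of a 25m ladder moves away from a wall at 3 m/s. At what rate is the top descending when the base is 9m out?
27√34/136 ≈ 1.158 m/s

x² + y² = 25²
2x·dx/dt + 2y·dy/dt = 0
dy/dt = -x/y · dx/dt = -9/(4√34) · 3 = -27√34/136 m/s
The top is descending at 27√34/136 ≈ 1.158 m/s.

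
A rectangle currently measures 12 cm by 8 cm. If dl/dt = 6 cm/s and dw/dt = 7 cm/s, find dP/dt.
26 cm/s

P = 2(l + w)
dP/dt = 2(dl/dt + dw/dt) = 2(6 + 7) = 26 cm/s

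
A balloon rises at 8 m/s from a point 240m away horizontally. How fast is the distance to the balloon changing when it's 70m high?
56/25 = 2.24 m/s

z² = 240² + y²
z = √(240² + 70²) = 250
dz/dt = y/z · dy/dt = 70/250 · 8 = 56/25 = 2.24 m/s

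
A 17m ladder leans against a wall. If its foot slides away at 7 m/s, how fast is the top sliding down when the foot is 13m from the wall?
91√30/60 ≈ 8.307 m/s

x² + y² = 17²
2x·dx/dt + 2y·dy/dt = 0
dy/dt = -x/y · dx/dt = -13/(2√30) · 7 = -91√30/60 m/s
The top is descending at 91√30/60 ≈ 8.307 m/s.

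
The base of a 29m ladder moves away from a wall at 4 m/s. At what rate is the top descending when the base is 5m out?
5√51/51 ≈ 0.7001 m/s

x² + y² = 29²
2x·dx/dt + 2y·dy/dt = 0
dy/dt = -x/y · dx/dt = -5/(4√51) · 4 = -5√51/51 m/s
The top is descending at 5√51/51 ≈ 0.7001 m/s.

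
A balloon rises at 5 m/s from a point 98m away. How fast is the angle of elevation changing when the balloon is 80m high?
0.030617 rad/s

tan(θ) = y/98
sec²(θ) · dθ/dt = (1/98) · dy/dt
dθ/dt = cos²(θ)/98 · 5 = 98/(98² + 80²) · 5
dθ/dt = 0.030617 rad/s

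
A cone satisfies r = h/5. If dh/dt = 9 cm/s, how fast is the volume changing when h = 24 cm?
5184π/25 cm³/s

V = (1/3)π(h/5)²h = πh³/75
dV/dt = πh²/25 · 9
At h = 24: dV/dt = 5184π/25 cm³/s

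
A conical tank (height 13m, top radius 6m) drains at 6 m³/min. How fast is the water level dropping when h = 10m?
169/(600π) ≈ 0.08966 m/min

r/h = 6/13, so r = (6/13)h
V = (1/3)πr²h = (1/3)π((6/13)h)²h = (12/169)πh³
dV/dh = (36/169)πh²
dh/dt = (dV/dt)/(dV/dh) = -6/((36/169)π·10²) = -169/(600π) m/min
The level is dropping at 169/(600π) ≈ 0.08966 m/min.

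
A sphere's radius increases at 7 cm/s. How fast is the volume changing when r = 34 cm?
32368π cm³/s

V = (4/3)πr³
dV/dt = dV/dr · dr/dt = 4πr² · 7
At r = 34: dV/dt = 32368π cm³/s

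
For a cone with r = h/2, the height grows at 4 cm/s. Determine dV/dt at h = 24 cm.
576π cm³/s

V = (1/3)π(h/2)²h = πh³/12
dV/dt = πh²/4 · 4
At h = 24: dV/dt = 576π cm³/s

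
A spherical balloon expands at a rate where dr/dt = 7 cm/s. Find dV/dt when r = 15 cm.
6300π cm³/s

V = (4/3)πr³
dV/dt = dV/dr · dr/dt = 4πr² · 7
At r = 15: dV/dt = 6300π cm³/s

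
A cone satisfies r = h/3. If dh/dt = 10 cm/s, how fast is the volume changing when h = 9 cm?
90π cm³/s

V = (1/3)π(h/3)²h = πh³/27
dV/dt = πh²/9 · 10
At h = 9: dV/dt = 90π cm³/s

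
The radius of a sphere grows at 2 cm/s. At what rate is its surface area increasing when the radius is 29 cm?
464π cm²/s

S = 4πr²
dS/dt = dS/dr · dr/dt = 8πr · 2
At r = 29: dS/dt = 464π cm²/s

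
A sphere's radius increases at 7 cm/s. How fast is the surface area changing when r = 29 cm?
1624π cm²/s

S = 4πr²
dS/dt = dS/dr · dr/dt = 8πr · 7
At r = 29: dS/dt = 1624π cm²/s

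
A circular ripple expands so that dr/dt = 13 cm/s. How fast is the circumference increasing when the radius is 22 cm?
26π cm/s

C = 2πr
dC/dt = 2π · dr/dt = 2π · 13 = 26π cm/s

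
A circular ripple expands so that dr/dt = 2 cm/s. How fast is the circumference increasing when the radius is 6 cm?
4π cm/s

C = 2πr
dC/dt = 2π · dr/dt = 2π · 2 = 4π cm/s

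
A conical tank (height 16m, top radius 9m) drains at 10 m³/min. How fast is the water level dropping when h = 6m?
640/(729π) ≈ 0.2794 m/min

r/h = 9/16, so r = (9/16)h
V = (1/3)πr²h = (1/3)π((9/16)h)²h = (27/256)πh³
dV/dh = (81/256)πh²
dh/dt = (dV/dt)/(dV/dh) = -10/((81/256)π·6²) = -640/(729π) m/min
The level is dropping at 640/(729π) ≈ 0.2794 m/min.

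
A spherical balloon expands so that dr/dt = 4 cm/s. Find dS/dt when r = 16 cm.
512π cm²/s

S = 4πr²
dS/dt = dS/dr · dr/dt = 8πr · 4
At r = 16: dS/dt = 512π cm²/s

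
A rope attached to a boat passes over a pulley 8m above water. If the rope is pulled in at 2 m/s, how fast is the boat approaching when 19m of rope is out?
38√33/99 ≈ 2.205 m/s

rope² = x² + 8²
x = √(19² - 8²) = 3√33
dx/dt = (rope/x) · d(rope)/dt = (19/(3√33)) · (-2) = -38√33/99 m/s
The boat approaches at 38√33/99 ≈ 2.205 m/s.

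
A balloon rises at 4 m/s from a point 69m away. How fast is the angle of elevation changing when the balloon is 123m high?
0.013876 rad/s

tan(θ) = y/69
sec²(θ) · dθ/dt = (1/69) · dy/dt
dθ/dt = cos²(θ)/69 · 4 = 69/(69² + 123²) · 4
dθ/dt = 0.013876 rad/s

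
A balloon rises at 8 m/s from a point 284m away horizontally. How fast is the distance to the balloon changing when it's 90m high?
360√22189/22189 ≈ 2.417 m/s

z² = 284² + y²
z = √(284² + 90²) = 2√22189
dz/dt = y/z · dy/dt = 90/(2√22189) · 8 = 360√22189/22189 ≈ 2.417 m/s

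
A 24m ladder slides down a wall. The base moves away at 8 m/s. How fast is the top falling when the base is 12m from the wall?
8√3/3 ≈ 4.619 m/s

x² + y² = 24²
2x·dx/dt + 2y·dy/dt = 0
dy/dt = -x/y · dx/dt = -12/(12√3) · 8 = -8√3/3 m/s
The top is descending at 8√3/3 ≈ 4.619 m/s.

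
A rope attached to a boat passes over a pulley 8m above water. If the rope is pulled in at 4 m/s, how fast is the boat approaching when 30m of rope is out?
60√209/209 ≈ 4.15 m/s

rope² = x² + 8²
x = √(30² - 8²) = 2√209
dx/dt = (rope/x) · d(rope)/dt = (30/(2√209)) · (-4) = -60√209/209 m/s
The boat approaches at 60√209/209 ≈ 4.15 m/s.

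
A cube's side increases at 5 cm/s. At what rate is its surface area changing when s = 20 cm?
1200 cm²/s

A = 6s²
dA/dt = 12s · ds/dt = 12·20·5 = 1200 cm²/s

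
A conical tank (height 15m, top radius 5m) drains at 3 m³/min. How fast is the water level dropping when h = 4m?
27/(16π) ≈ 0.5371 m/min

r/h = 5/15, so r = (1/3)h
V = (1/3)πr²h = (1/3)π((1/3)h)²h = (1/27)πh³
dV/dh = (1/9)πh²
dh/dt = (dV/dt)/(dV/dh) = -3/((1/9)π·4²) = -27/(16π) m/min
The level is dropping at 27/(16π) ≈ 0.5371 m/min.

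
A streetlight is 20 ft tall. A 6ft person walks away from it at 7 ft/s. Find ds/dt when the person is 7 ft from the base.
3 ft/s

By similar triangles: 20/(x+s) = 6/s
Solving: s = 6x/14
ds/dt = 6/14 · dx/dt = 3/7 · 7 = 3 ft/s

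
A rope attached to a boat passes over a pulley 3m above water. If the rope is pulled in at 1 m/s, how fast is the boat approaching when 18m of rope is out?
6√35/35 ≈ 1.014 m/s

rope² = x² + 3²
x = √(18² - 3²) = 3√35
dx/dt = (rope/x) · d(rope)/dt = (18/(3√35)) · (-1) = -6√35/35 m/s
The boat approaches at 6√35/35 ≈ 1.014 m/s.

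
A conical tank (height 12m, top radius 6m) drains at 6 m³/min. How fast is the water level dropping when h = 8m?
3/(8π) ≈ 0.1194 m/min

r/h = 6/12, so r = (1/2)h
V = (1/3)πr²h = (1/3)π((1/2)h)²h = (1/12)πh³
dV/dh = (1/4)πh²
dh/dt = (dV/dt)/(dV/dh) = -6/((1/4)π·8²) = -3/(8π) m/min
The level is dropping at 3/(8π) ≈ 0.1194 m/min.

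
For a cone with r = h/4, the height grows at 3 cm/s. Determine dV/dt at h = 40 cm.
300π cm³/s

V = (1/3)π(h/4)²h = πh³/48
dV/dt = πh²/16 · 3
At h = 40: dV/dt = 300π cm³/s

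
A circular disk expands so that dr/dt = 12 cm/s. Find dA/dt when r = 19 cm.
456π cm²/s

A = πr²
dA/dt = 2πr · dr/dt = 2π(19)(12) = 456π cm²/s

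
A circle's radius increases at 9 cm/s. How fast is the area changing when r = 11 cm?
198π cm²/s

A = πr²
dA/dt = 2πr · dr/dt = 2π(11)(9) = 198π cm²/s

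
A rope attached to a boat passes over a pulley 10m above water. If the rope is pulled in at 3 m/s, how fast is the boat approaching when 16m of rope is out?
8√39/13 ≈ 3.843 m/s

rope² = x² + 10²
x = √(16² - 10²) = 2√39
dx/dt = (rope/x) · d(rope)/dt = (16/(2√39)) · (-3) = -8√39/13 m/s
The boat approaches at 8√39/13 ≈ 3.843 m/s.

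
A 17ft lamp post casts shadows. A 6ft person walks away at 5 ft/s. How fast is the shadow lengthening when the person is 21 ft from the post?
30/11 ft/s

By similar triangles: 17/(x+s) = 6/s
Solving: s = 6x/11
ds/dt = 6/11 · dx/dt = 6/11 · 5 = 30/11 ft/s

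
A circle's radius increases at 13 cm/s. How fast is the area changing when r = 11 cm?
286π cm²/s

A = πr²
dA/dt = 2πr · dr/dt = 2π(11)(13) = 286π cm²/s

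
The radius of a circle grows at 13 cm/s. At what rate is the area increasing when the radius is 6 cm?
156π cm²/s

A = πr²
dA/dt = 2πr · dr/dt = 2π(6)(13) = 156π cm²/s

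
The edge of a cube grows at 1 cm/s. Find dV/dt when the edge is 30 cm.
2700 cm³/s

V = s³
dV/dt = 3s² · ds/dt = 3·30²·1 = 2700 cm³/s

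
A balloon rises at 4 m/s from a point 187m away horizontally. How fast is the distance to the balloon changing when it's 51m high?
6√130/65 ≈ 1.052 m/s

z² = 187² + y²
z = √(187² + 51²) = 17√130
dz/dt = y/z · dy/dt = 51/(17√130) · 4 = 6√130/65 ≈ 1.052 m/s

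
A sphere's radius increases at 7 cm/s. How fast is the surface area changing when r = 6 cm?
336π cm²/s

S = 4πr²
dS/dt = dS/dr · dr/dt = 8πr · 7
At r = 6: dS/dt = 336π cm²/s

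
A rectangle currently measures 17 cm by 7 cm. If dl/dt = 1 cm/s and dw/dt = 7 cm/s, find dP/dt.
16 cm/s

P = 2(l + w)
dP/dt = 2(dl/dt + dw/dt) = 2(1 + 7) = 16 cm/s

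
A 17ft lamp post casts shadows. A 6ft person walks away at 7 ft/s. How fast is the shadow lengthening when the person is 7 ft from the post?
42/11 ft/s

By similar triangles: 17/(x+s) = 6/s
Solving: s = 6x/11
ds/dt = 6/11 · dx/dt = 6/11 · 7 = 42/11 ft/s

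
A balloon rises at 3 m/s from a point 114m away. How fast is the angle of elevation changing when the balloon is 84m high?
0.017056 rad/s

tan(θ) = y/114
sec²(θ) · dθ/dt = (1/114) · dy/dt
dθ/dt = cos²(θ)/114 · 3 = 114/(114² + 84²) · 3
dθ/dt = 0.017056 rad/s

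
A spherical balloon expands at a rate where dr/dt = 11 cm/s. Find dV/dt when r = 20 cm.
17600π cm³/s

V = (4/3)πr³
dV/dt = dV/dr · dr/dt = 4πr² · 11
At r = 20: dV/dt = 17600π cm³/s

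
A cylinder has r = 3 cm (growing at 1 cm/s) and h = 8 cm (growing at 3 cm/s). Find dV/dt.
75π cm³/s

V = πr²h
dV/dt = 2πrh·dr/dt + πr²·dh/dt
= 2π(3)(8)(1) + π(3)²(3)
= 75π cm³/s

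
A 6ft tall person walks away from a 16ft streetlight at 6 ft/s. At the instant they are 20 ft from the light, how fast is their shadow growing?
18/5 ft/s

By similar triangles: 16/(x+s) = 6/s
Solving: s = 6x/10
ds/dt = 6/10 · dx/dt = 3/5 · 6 = 18/5 ft/s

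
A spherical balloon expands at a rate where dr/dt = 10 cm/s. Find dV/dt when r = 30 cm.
36000π cm³/s

V = (4/3)πr³
dV/dt = dV/dr · dr/dt = 4πr² · 10
At r = 30: dV/dt = 36000π cm³/s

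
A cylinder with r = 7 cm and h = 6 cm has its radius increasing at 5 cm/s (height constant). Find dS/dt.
200π cm²/s

S = 2πrh + 2πr² (lateral + bases)
dS/dt = (2πh + 4πr)·dr/dt = (2π·6 + 4π·7)·5
= 200π cm²/s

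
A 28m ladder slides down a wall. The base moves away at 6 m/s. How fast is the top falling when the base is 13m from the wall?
26√615/205 ≈ 3.145 m/s

x² + y² = 28²
2x·dx/dt + 2y·dy/dt = 0
dy/dt = -x/y · dx/dt = -13/√615 · 6 = -26√615/205 m/s
The top is descending at 26√615/205 ≈ 3.145 m/s.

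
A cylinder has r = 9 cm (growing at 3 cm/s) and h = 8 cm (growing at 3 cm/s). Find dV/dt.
675π cm³/s

V = πr²h
dV/dt = 2πrh·dr/dt + πr²·dh/dt
= 2π(9)(8)(3) + π(9)²(3)
= 675π cm³/s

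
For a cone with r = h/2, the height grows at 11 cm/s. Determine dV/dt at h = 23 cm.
5819π/4 cm³/s

V = (1/3)π(h/2)²h = πh³/12
dV/dt = πh²/4 · 11
At h = 23: dV/dt = 5819π/4 cm³/s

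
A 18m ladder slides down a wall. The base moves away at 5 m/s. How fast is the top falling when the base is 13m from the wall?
13√155/31 ≈ 5.221 m/s

x² + y² = 18²
2x·dx/dt + 2y·dy/dt = 0
dy/dt = -x/y · dx/dt = -13/√155 · 5 = -13√155/31 m/s
The top is descending at 13√155/31 ≈ 5.221 m/s.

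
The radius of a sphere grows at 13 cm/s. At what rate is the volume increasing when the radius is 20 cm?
20800π cm³/s

V = (4/3)πr³
dV/dt = dV/dr · dr/dt = 4πr² · 13
At r = 20: dV/dt = 20800π cm³/s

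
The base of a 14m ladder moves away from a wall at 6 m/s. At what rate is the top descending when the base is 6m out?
9√10/10 ≈ 2.846 m/s

x² + y² = 14²
2x·dx/dt + 2y·dy/dt = 0
dy/dt = -x/y · dx/dt = -6/(4√10) · 6 = -9√10/10 m/s
The top is descending at 9√10/10 ≈ 2.846 m/s.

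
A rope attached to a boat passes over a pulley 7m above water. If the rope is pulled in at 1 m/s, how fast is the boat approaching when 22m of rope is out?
22√435/435 ≈ 1.055 m/s

rope² = x² + 7²
x = √(22² - 7²) = √435
dx/dt = (rope/x) · d(rope)/dt = (22/√435) · (-1) = -22√435/435 m/s
The boat approaches at 22√435/435 ≈ 1.055 m/s.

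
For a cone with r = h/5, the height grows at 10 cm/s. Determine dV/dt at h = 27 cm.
1458π/5 cm³/s

V = (1/3)π(h/5)²h = πh³/75
dV/dt = πh²/25 · 10
At h = 27: dV/dt = 1458π/5 cm³/s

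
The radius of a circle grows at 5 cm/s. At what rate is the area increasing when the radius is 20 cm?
200π cm²/s

A = πr²
dA/dt = 2πr · dr/dt = 2π(20)(5) = 200π cm²/s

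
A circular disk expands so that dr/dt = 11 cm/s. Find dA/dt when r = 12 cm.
264π cm²/s

A = πr²
dA/dt = 2πr · dr/dt = 2π(12)(11) = 264π cm²/s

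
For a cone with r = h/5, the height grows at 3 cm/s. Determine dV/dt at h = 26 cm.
2028π/25 cm³/s

V = (1/3)π(h/5)²h = πh³/75
dV/dt = πh²/25 · 3
At h = 26: dV/dt = 2028π/25 cm³/s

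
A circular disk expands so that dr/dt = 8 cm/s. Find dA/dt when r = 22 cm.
352π cm²/s

A = πr²
dA/dt = 2πr · dr/dt = 2π(22)(8) = 352π cm²/s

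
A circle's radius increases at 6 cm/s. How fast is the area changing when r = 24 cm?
288π cm²/s

A = πr²
dA/dt = 2πr · dr/dt = 2π(24)(6) = 288π cm²/s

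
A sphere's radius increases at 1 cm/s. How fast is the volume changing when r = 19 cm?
1444π cm³/s

V = (4/3)πr³
dV/dt = dV/dr · dr/dt = 4πr² · 1
At r = 19: dV/dt = 1444π cm³/s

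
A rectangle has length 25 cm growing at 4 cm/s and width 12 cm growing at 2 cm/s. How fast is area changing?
98 cm²/s

A = lw
dA/dt = w·dl/dt + l·dw/dt = 12·4 + 25·2 = 98 cm²/s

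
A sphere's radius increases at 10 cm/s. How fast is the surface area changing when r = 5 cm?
400π cm²/s

S = 4πr²
dS/dt = dS/dr · dr/dt = 8πr · 10
At r = 5: dS/dt = 400π cm²/s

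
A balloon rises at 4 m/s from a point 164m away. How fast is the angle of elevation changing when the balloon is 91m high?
0.018649 rad/s

tan(θ) = y/164
sec²(θ) · dθ/dt = (1/164) · dy/dt
dθ/dt = cos²(θ)/164 · 4 = 164/(164² + 91²) · 4
dθ/dt = 0.018649 rad/s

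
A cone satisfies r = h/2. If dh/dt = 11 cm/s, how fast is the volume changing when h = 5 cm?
275π/4 cm³/s

V = (1/3)π(h/2)²h = πh³/12
dV/dt = πh²/4 · 11
At h = 5: dV/dt = 275π/4 cm³/s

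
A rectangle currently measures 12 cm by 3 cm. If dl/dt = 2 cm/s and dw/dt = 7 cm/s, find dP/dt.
18 cm/s

P = 2(l + w)
dP/dt = 2(dl/dt + dw/dt) = 2(2 + 7) = 18 cm/s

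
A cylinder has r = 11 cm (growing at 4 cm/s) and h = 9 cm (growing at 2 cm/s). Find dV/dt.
1034π cm³/s

V = πr²h
dV/dt = 2πrh·dr/dt + πr²·dh/dt
= 2π(11)(9)(4) + π(11)²(2)
= 1034π cm³/s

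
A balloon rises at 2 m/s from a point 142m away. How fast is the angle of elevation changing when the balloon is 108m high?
0.008923 rad/s

tan(θ) = y/142
sec²(θ) · dθ/dt = (1/142) · dy/dt
dθ/dt = cos²(θ)/142 · 2 = 142/(142² + 108²) · 2
dθ/dt = 0.008923 rad/s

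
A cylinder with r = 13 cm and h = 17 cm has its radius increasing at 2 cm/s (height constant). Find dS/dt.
172π cm²/s

S = 2πrh + 2πr² (lateral + bases)
dS/dt = (2πh + 4πr)·dr/dt = (2π·17 + 4π·13)·2
= 172π cm²/s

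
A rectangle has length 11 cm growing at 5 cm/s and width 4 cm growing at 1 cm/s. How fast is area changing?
31 cm²/s

A = lw
dA/dt = w·dl/dt + l·dw/dt = 4·5 + 11·1 = 31 cm²/s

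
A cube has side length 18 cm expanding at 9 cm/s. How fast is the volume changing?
8748 cm³/s

V = s³
dV/dt = 3s² · ds/dt = 3·18²·9 = 8748 cm³/s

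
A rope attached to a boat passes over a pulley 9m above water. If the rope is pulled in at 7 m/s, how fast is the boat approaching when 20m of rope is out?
140√319/319 ≈ 7.838 m/s

rope² = x² + 9²
x = √(20² - 9²) = √319
dx/dt = (rope/x) · d(rope)/dt = (20/√319) · (-7) = -140√319/319 m/s
The boat approaches at 140√319/319 ≈ 7.838 m/s.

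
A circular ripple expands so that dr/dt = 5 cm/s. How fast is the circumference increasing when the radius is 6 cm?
10π cm/s

C = 2πr
dC/dt = 2π · dr/dt = 2π · 5 = 10π cm/s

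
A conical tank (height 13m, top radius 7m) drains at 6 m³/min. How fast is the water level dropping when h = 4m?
507/(392π) ≈ 0.4117 m/min

r/h = 7/13, so r = (7/13)h
V = (1/3)πr²h = (1/3)π((7/13)h)²h = (49/507)πh³
dV/dh = (49/169)πh²
dh/dt = (dV/dt)/(dV/dh) = -6/((49/169)π·4²) = -507/(392π) m/min
The level is dropping at 507/(392π) ≈ 0.4117 m/min.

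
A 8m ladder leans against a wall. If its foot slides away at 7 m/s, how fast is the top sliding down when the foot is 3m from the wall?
21√55/55 ≈ 2.832 m/s

x² + y² = 8²
2x·dx/dt + 2y·dy/dt = 0
dy/dt = -x/y · dx/dt = -3/√55 · 7 = -21√55/55 m/s
The top is descending at 21√55/55 ≈ 2.832 m/s.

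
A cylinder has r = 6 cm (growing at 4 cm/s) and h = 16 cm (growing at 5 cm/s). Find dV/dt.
948π cm³/s

V = πr²h
dV/dt = 2πrh·dr/dt + πr²·dh/dt
= 2π(6)(16)(4) + π(6)²(5)
= 948π cm³/s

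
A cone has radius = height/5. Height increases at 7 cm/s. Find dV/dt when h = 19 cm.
2527π/25 cm³/s

V = (1/3)π(h/5)²h = πh³/75
dV/dt = πh²/25 · 7
At h = 19: dV/dt = 2527π/25 cm³/s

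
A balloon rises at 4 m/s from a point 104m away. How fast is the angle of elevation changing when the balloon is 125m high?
0.015733 rad/s

tan(θ) = y/104
sec²(θ) · dθ/dt = (1/104) · dy/dt
dθ/dt = cos²(θ)/104 · 4 = 104/(104² + 125²) · 4
dθ/dt = 0.015733 rad/s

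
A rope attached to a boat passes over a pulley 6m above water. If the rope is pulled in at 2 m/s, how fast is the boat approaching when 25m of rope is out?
50√589/589 ≈ 2.06 m/s

rope² = x² + 6²
x = √(25² - 6²) = √589
dx/dt = (rope/x) · d(rope)/dt = (25/√589) · (-2) = -50√589/589 m/s
The boat approaches at 50√589/589 ≈ 2.06 m/s.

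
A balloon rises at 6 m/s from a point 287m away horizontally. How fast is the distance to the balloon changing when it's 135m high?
405√100594/50297 ≈ 2.554 m/s

z² = 287² + y²
z = √(287² + 135²) = √100594
dz/dt = y/z · dy/dt = 135/√100594 · 6 = 405√100594/50297 ≈ 2.554 m/s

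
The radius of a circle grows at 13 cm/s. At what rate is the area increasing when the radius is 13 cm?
338π cm²/s

A = πr²
dA/dt = 2πr · dr/dt = 2π(13)(13) = 338π cm²/s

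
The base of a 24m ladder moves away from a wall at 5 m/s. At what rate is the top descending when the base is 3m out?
5√7/21 ≈ 0.6299 m/s

x² + y² = 24²
2x·dx/dt + 2y·dy/dt = 0
dy/dt = -x/y · dx/dt = -3/(9√7) · 5 = -5√7/21 m/s
The top is descending at 5√7/21 ≈ 0.6299 m/s.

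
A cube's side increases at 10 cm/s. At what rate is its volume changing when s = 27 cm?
21870 cm³/s

V = s³
dV/dt = 3s² · ds/dt = 3·27²·10 = 21870 cm³/s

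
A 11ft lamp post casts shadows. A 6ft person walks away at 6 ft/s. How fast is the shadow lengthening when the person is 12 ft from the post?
36/5 ft/s

By similar triangles: 11/(x+s) = 6/s
Solving: s = 6x/5
ds/dt = 6/5 · dx/dt = 6/5 · 6 = 36/5 ft/s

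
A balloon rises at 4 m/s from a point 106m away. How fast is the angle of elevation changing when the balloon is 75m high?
0.025147 rad/s

tan(θ) = y/106
sec²(θ) · dθ/dt = (1/106) · dy/dt
dθ/dt = cos²(θ)/106 · 4 = 106/(106² + 75²) · 4
dθ/dt = 0.025147 rad/s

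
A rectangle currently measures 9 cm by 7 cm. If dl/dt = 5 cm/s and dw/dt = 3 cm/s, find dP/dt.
16 cm/s

P = 2(l + w)
dP/dt = 2(dl/dt + dw/dt) = 2(5 + 3) = 16 cm/s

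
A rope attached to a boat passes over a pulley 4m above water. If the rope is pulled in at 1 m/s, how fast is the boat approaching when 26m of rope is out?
13√165/165 ≈ 1.012 m/s

rope² = x² + 4²
x = √(26² - 4²) = 2√165
dx/dt = (rope/x) · d(rope)/dt = (26/(2√165)) · (-1) = -13√165/165 m/s
The boat approaches at 13√165/165 ≈ 1.012 m/s.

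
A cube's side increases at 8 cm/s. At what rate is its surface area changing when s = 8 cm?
768 cm²/s

A = 6s²
dA/dt = 12s · ds/dt = 12·8·8 = 768 cm²/s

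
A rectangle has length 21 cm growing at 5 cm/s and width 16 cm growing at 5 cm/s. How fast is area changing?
185 cm²/s

A = lw
dA/dt = w·dl/dt + l·dw/dt = 16·5 + 21·5 = 185 cm²/s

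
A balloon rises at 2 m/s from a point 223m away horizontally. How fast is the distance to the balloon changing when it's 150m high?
300√72229/72229 ≈ 1.116 m/s

z² = 223² + y²
z = √(223² + 150²) = √72229
dz/dt = y/z · dy/dt = 150/√72229 · 2 = 300√72229/72229 ≈ 1.116 m/s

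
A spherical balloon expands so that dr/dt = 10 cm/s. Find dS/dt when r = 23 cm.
1840π cm²/s

S = 4πr²
dS/dt = dS/dr · dr/dt = 8πr · 10
At r = 23: dS/dt = 1840π cm²/s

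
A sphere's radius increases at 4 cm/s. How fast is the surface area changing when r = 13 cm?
416π cm²/s

S = 4πr²
dS/dt = dS/dr · dr/dt = 8πr · 4
At r = 13: dS/dt = 416π cm²/s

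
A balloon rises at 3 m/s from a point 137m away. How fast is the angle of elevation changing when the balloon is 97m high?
0.014586 rad/s

tan(θ) = y/137
sec²(θ) · dθ/dt = (1/137) · dy/dt
dθ/dt = cos²(θ)/137 · 3 = 137/(137² + 97²) · 3
dθ/dt = 0.014586 rad/s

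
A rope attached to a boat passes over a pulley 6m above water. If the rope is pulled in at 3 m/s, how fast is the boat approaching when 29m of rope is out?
87√805/805 ≈ 3.066 m/s

rope² = x² + 6²
x = √(29² - 6²) = √805
dx/dt = (rope/x) · d(rope)/dt = (29/√805) · (-3) = -87√805/805 m/s
The boat approaches at 87√805/805 ≈ 3.066 m/s.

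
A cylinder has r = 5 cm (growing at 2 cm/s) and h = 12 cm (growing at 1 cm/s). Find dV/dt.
265π cm³/s

V = πr²h
dV/dt = 2πrh·dr/dt + πr²·dh/dt
= 2π(5)(12)(2) + π(5)²(1)
= 265π cm³/s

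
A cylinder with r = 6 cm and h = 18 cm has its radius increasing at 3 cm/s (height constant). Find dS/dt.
180π cm²/s

S = 2πrh + 2πr² (lateral + bases)
dS/dt = (2πh + 4πr)·dr/dt = (2π·18 + 4π·6)·3
= 180π cm²/s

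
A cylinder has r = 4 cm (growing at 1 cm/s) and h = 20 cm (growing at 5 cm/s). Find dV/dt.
240π cm³/s

V = πr²h
dV/dt = 2πrh·dr/dt + πr²·dh/dt
= 2π(4)(20)(1) + π(4)²(5)
= 240π cm³/s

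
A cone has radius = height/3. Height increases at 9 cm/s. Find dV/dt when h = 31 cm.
961π cm³/s

V = (1/3)π(h/3)²h = πh³/27
dV/dt = πh²/9 · 9
At h = 31: dV/dt = 961π cm³/s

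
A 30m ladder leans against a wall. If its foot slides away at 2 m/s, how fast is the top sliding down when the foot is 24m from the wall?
8/3 ≈ 2.667 m/s

x² + y² = 30²
2x·dx/dt + 2y·dy/dt = 0
dy/dt = -x/y · dx/dt = -24/18 · 2 = -8/3 m/s
The top is descending at 8/3 ≈ 2.667 m/s.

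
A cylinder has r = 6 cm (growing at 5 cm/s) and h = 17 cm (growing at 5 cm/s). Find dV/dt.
1200π cm³/s

V = πr²h
dV/dt = 2πrh·dr/dt + πr²·dh/dt
= 2π(6)(17)(5) + π(6)²(5)
= 1200π cm³/s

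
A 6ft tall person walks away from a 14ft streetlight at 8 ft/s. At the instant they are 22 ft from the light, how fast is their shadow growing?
6 ft/s

By similar triangles: 14/(x+s) = 6/s
Solving: s = 6x/8
ds/dt = 6/8 · dx/dt = 3/4 · 8 = 6 ft/s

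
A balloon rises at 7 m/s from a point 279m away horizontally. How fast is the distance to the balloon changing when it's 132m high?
308√10585/10585 ≈ 2.994 m/s

z² = 279² + y²
z = √(279² + 132²) = 3√10585
dz/dt = y/z · dy/dt = 132/(3√10585) · 7 = 308√10585/10585 ≈ 2.994 m/s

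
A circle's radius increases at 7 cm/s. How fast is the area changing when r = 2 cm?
28π cm²/s

A = πr²
dA/dt = 2πr · dr/dt = 2π(2)(7) = 28π cm²/s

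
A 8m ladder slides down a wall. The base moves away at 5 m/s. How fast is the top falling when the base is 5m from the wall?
25√39/39 ≈ 4.003 m/s

x² + y² = 8²
2x·dx/dt + 2y·dy/dt = 0
dy/dt = -x/y · dx/dt = -5/√39 · 5 = -25√39/39 m/s
The top is descending at 25√39/39 ≈ 4.003 m/s.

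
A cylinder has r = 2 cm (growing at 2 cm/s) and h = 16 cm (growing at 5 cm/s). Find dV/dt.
148π cm³/s

V = πr²h
dV/dt = 2πrh·dr/dt + πr²·dh/dt
= 2π(2)(16)(2) + π(2)²(5)
= 148π cm³/s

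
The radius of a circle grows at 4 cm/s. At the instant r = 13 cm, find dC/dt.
8π cm/s

C = 2πr
dC/dt = 2π · dr/dt = 2π · 4 = 8π cm/s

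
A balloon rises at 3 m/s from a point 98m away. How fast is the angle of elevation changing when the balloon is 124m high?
0.011769 rad/s

tan(θ) = y/98
sec²(θ) · dθ/dt = (1/98) · dy/dt
dθ/dt = cos²(θ)/98 · 3 = 98/(98² + 124²) · 3
dθ/dt = 0.011769 rad/s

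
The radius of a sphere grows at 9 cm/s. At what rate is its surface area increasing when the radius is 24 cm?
1728π cm²/s

S = 4πr²
dS/dt = dS/dr · dr/dt = 8πr · 9
At r = 24: dS/dt = 1728π cm²/s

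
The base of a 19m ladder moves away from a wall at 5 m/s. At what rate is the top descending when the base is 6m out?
6√13/13 ≈ 1.664 m/s

x² + y² = 19²
2x·dx/dt + 2y·dy/dt = 0
dy/dt = -x/y · dx/dt = -6/(5√13) · 5 = -6√13/13 m/s
The top is descending at 6√13/13 ≈ 1.664 m/s.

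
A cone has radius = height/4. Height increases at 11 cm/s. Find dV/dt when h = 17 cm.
3179π/16 cm³/s

V = (1/3)π(h/4)²h = πh³/48
dV/dt = πh²/16 · 11
At h = 17: dV/dt = 3179π/16 cm³/s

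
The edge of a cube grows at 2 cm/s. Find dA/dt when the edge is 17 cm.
408 cm²/s

A = 6s²
dA/dt = 12s · ds/dt = 12·17·2 = 408 cm²/s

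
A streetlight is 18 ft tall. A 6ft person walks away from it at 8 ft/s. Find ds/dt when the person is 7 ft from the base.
4 ft/s

By similar triangles: 18/(x+s) = 6/s
Solving: s = 6x/12
ds/dt = 6/12 · dx/dt = 1/2 · 8 = 4 ft/s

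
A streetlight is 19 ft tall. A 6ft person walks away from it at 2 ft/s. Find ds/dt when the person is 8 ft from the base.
12/13 ft/s

By similar triangles: 19/(x+s) = 6/s
Solving: s = 6x/13
ds/dt = 6/13 · dx/dt = 6/13 · 2 = 12/13 ft/s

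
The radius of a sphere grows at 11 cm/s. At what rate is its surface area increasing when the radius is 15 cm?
1320π cm²/s

S = 4πr²
dS/dt = dS/dr · dr/dt = 8πr · 11
At r = 15: dS/dt = 1320π cm²/s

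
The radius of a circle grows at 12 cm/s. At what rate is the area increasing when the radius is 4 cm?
96π cm²/s

A = πr²
dA/dt = 2πr · dr/dt = 2π(4)(12) = 96π cm²/s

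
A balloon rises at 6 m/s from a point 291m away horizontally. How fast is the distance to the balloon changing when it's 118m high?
708√98605/98605 ≈ 2.255 m/s

z² = 291² + y²
z = √(291² + 118²) = √98605
dz/dt = y/z · dy/dt = 118/√98605 · 6 = 708√98605/98605 ≈ 2.255 m/s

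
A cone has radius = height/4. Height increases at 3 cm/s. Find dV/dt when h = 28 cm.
147π cm³/s

V = (1/3)π(h/4)²h = πh³/48
dV/dt = πh²/16 · 3
At h = 28: dV/dt = 147π cm³/s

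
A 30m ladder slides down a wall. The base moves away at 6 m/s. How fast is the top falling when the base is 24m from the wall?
8 m/s

x² + y² = 30²
2x·dx/dt + 2y·dy/dt = 0
dy/dt = -x/y · dx/dt = -24/18 · 6 = -8 m/s
The top is descending at 8 m/s.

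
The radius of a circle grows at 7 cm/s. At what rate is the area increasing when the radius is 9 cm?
126π cm²/s

A = πr²
dA/dt = 2πr · dr/dt = 2π(9)(7) = 126π cm²/s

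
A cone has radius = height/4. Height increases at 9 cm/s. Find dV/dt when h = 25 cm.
5625π/16 cm³/s

V = (1/3)π(h/4)²h = πh³/48
dV/dt = πh²/16 · 9
At h = 25: dV/dt = 5625π/16 cm³/s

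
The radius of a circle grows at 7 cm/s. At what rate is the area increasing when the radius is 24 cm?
336π cm²/s

A = πr²
dA/dt = 2πr · dr/dt = 2π(24)(7) = 336π cm²/s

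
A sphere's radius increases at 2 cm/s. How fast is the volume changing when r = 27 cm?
5832π cm³/s

V = (4/3)πr³
dV/dt = dV/dr · dr/dt = 4πr² · 2
At r = 27: dV/dt = 5832π cm³/s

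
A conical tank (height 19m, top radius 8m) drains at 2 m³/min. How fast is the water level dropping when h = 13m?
361/(5408π) ≈ 0.02125 m/min

r/h = 8/19, so r = (8/19)h
V = (1/3)πr²h = (1/3)π((8/19)h)²h = (64/1083)πh³
dV/dh = (64/361)πh²
dh/dt = (dV/dt)/(dV/dh) = -2/((64/361)π·13²) = -361/(5408π) m/min
The level is dropping at 361/(5408π) ≈ 0.02125 m/min.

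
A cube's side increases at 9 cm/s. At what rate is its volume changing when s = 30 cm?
24300 cm³/s

V = s³
dV/dt = 3s² · ds/dt = 3·30²·9 = 24300 cm³/s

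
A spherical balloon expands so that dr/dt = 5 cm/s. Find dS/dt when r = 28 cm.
1120π cm²/s

S = 4πr²
dS/dt = dS/dr · dr/dt = 8πr · 5
At r = 28: dS/dt = 1120π cm²/s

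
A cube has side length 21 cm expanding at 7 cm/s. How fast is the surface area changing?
1764 cm²/s

A = 6s²
dA/dt = 12s · ds/dt = 12·21·7 = 1764 cm²/s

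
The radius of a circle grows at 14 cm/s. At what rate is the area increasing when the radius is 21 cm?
588π cm²/s

A = πr²
dA/dt = 2πr · dr/dt = 2π(21)(14) = 588π cm²/s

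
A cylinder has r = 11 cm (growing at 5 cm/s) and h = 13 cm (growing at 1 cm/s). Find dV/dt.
1551π cm³/s

V = πr²h
dV/dt = 2πrh·dr/dt + πr²·dh/dt
= 2π(11)(13)(5) + π(11)²(1)
= 1551π cm³/s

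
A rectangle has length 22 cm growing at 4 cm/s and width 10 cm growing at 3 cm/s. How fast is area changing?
106 cm²/s

A = lw
dA/dt = w·dl/dt + l·dw/dt = 10·4 + 22·3 = 106 cm²/s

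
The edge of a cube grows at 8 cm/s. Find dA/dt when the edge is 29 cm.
2784 cm²/s

A = 6s²
dA/dt = 12s · ds/dt = 12·29·8 = 2784 cm²/s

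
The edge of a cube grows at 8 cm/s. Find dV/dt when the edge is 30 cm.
21600 cm³/s

V = s³
dV/dt = 3s² · ds/dt = 3·30²·8 = 21600 cm³/s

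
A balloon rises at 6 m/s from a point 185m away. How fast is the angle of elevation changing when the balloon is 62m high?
0.029158 rad/s

tan(θ) = y/185
sec²(θ) · dθ/dt = (1/185) · dy/dt
dθ/dt = cos²(θ)/185 · 6 = 185/(185² + 62²) · 6
dθ/dt = 0.029158 rad/s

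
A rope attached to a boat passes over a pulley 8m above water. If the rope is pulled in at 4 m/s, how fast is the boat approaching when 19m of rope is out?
76√33/99 ≈ 4.41 m/s

rope² = x² + 8²
x = √(19² - 8²) = 3√33
dx/dt = (rope/x) · d(rope)/dt = (19/(3√33)) · (-4) = -76√33/99 m/s
The boat approaches at 76√33/99 ≈ 4.41 m/s.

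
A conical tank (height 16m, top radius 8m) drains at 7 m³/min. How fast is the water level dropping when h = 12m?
7/(36π) ≈ 0.06189 m/min

r/h = 8/16, so r = (1/2)h
V = (1/3)πr²h = (1/3)π((1/2)h)²h = (1/12)πh³
dV/dh = (1/4)πh²
dh/dt = (dV/dt)/(dV/dh) = -7/((1/4)π·12²) = -7/(36π) m/min
The level is dropping at 7/(36π) ≈ 0.06189 m/min.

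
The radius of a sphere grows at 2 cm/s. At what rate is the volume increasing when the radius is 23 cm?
4232π cm³/s

V = (4/3)πr³
dV/dt = dV/dr · dr/dt = 4πr² · 2
At r = 23: dV/dt = 4232π cm³/s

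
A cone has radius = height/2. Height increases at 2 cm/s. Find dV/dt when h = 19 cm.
361π/2 cm³/s

V = (1/3)π(h/2)²h = πh³/12
dV/dt = πh²/4 · 2
At h = 19: dV/dt = 361π/2 cm³/s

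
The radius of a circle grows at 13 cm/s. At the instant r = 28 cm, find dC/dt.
26π cm/s

C = 2πr
dC/dt = 2π · dr/dt = 2π · 13 = 26π cm/s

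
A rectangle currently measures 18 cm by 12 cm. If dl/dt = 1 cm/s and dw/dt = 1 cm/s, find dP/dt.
4 cm/s

P = 2(l + w)
dP/dt = 2(dl/dt + dw/dt) = 2(1 + 1) = 4 cm/s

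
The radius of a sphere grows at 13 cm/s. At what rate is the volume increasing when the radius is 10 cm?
5200π cm³/s

V = (4/3)πr³
dV/dt = dV/dr · dr/dt = 4πr² · 13
At r = 10: dV/dt = 5200π cm³/s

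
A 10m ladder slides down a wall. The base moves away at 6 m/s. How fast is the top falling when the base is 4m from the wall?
4√21/7 ≈ 2.619 m/s

x² + y² = 10²
2x·dx/dt + 2y·dy/dt = 0
dy/dt = -x/y · dx/dt = -4/(2√21) · 6 = -4√21/7 m/s
The top is descending at 4√21/7 ≈ 2.619 m/s.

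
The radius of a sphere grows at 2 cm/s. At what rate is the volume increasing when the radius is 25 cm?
5000π cm³/s

V = (4/3)πr³
dV/dt = dV/dr · dr/dt = 4πr² · 2
At r = 25: dV/dt = 5000π cm³/s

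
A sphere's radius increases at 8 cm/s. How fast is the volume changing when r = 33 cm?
34848π cm³/s

V = (4/3)πr³
dV/dt = dV/dr · dr/dt = 4πr² · 8
At r = 33: dV/dt = 34848π cm³/s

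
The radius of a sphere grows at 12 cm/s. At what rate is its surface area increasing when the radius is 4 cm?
384π cm²/s

S = 4πr²
dS/dt = dS/dr · dr/dt = 8πr · 12
At r = 4: dS/dt = 384π cm²/s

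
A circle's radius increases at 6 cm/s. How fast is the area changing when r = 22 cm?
264π cm²/s

A = πr²
dA/dt = 2πr · dr/dt = 2π(22)(6) = 264π cm²/s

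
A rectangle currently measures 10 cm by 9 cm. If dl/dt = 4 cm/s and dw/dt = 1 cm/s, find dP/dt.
10 cm/s

P = 2(l + w)
dP/dt = 2(dl/dt + dw/dt) = 2(4 + 1) = 10 cm/s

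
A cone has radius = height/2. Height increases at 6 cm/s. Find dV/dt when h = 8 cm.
96π cm³/s

V = (1/3)π(h/2)²h = πh³/12
dV/dt = πh²/4 · 6
At h = 8: dV/dt = 96π cm³/s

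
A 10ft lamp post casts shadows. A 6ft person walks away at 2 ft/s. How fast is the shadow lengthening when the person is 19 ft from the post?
3 ft/s

By similar triangles: 10/(x+s) = 6/s
Solving: s = 6x/4
ds/dt = 6/4 · dx/dt = 3/2 · 2 = 3 ft/s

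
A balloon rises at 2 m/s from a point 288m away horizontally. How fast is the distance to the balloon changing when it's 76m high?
38√5545/5545 ≈ 0.5103 m/s

z² = 288² + y²
z = √(288² + 76²) = 4√5545
dz/dt = y/z · dy/dt = 76/(4√5545) · 2 = 38√5545/5545 ≈ 0.5103 m/s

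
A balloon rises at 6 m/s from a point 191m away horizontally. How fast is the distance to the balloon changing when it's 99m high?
297√46282/23141 ≈ 2.761 m/s

z² = 191² + y²
z = √(191² + 99²) = √46282
dz/dt = y/z · dy/dt = 99/√46282 · 6 = 297√46282/23141 ≈ 2.761 m/s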